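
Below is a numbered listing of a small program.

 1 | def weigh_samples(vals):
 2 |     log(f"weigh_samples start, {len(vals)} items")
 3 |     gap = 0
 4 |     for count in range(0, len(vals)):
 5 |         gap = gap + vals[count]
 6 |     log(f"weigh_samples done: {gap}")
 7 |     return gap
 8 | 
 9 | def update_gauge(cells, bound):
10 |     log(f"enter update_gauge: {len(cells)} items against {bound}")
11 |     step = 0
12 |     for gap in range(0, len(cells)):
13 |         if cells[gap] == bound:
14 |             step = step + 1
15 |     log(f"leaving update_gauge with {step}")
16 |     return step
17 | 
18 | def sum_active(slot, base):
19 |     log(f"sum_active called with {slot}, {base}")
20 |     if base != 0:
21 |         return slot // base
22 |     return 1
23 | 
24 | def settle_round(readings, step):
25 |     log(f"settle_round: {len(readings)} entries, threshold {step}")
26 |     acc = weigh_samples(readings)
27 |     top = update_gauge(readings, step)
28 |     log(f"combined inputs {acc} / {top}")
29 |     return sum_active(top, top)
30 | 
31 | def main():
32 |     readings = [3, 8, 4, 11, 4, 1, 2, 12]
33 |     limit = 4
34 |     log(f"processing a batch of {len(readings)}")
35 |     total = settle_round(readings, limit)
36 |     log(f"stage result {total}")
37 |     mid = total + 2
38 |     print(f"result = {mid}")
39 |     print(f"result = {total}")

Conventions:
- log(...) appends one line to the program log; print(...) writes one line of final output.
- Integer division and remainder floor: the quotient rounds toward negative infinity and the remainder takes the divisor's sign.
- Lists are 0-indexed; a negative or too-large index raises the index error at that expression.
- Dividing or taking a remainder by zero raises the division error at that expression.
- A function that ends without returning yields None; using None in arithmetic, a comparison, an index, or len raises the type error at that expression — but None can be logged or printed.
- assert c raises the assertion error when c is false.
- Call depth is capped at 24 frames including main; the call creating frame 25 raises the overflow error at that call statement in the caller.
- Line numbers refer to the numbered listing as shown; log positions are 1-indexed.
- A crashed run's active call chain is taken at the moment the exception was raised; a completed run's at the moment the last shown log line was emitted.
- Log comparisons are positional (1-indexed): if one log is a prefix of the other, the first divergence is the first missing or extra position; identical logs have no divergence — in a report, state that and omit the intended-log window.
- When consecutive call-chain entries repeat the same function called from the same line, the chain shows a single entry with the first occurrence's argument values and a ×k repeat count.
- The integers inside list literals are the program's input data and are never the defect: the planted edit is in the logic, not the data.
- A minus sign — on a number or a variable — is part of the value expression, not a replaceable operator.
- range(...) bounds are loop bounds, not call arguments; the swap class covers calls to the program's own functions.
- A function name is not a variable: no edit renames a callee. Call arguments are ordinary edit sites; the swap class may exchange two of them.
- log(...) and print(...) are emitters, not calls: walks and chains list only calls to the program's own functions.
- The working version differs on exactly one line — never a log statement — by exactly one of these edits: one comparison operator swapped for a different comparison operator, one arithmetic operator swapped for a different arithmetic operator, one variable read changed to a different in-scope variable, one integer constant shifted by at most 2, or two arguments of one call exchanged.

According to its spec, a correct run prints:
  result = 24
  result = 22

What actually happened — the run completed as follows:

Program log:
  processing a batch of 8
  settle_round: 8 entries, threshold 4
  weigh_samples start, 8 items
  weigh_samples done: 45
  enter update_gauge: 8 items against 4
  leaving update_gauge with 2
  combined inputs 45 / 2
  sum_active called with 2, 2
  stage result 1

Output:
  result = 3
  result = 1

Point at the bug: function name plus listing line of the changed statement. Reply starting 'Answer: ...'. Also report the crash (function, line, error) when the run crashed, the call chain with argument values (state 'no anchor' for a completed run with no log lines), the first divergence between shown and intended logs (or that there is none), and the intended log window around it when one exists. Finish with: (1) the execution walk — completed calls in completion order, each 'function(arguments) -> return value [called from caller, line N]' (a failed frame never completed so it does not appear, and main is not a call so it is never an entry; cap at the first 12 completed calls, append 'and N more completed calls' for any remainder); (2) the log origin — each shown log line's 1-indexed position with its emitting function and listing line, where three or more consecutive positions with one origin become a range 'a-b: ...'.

Answer: the defect is in settle_round at line 29.
Key fact: Log line 8 is where behavior first shows: 'sum_active called with 2, 2' appears instead of 'sum_active called with 45, 2'.
Call chain: main.
First divergence: position 8 — the shown line 'sum_active called with 2, 2' should read 'sum_active called with 45, 2'.
Intended log window:
  6: leaving update_gauge with 2
  7: combined inputs 45 / 2
  8: sum_active called with 45, 2
  9: stage result 22
Execution walk:
  weigh_samples([3, 8, 4, 11, 4, 1, 2, 12]) -> 45  [called from settle_round, line 26]
  update_gauge([3, 8, 4, 11, 4, 1, 2, 12], 4) -> 2  [called from settle_round, line 27]
  sum_active(2, 2) -> 1  [called from settle_round, line 29]
  settle_round([3, 8, 4, 11, 4, 1, 2, 12], 4) -> 1  [called from main, line 35]
Log origins:
  1: from main, line 34
  2: from settle_round, line 25
  3: from weigh_samples, line 2
  4: from weigh_samples, line 6
  5: from update_gauge, line 10
  6: from update_gauge, line 15
  7: from settle_round, line 28
  8: from sum_active, line 19
  9: from main, line 36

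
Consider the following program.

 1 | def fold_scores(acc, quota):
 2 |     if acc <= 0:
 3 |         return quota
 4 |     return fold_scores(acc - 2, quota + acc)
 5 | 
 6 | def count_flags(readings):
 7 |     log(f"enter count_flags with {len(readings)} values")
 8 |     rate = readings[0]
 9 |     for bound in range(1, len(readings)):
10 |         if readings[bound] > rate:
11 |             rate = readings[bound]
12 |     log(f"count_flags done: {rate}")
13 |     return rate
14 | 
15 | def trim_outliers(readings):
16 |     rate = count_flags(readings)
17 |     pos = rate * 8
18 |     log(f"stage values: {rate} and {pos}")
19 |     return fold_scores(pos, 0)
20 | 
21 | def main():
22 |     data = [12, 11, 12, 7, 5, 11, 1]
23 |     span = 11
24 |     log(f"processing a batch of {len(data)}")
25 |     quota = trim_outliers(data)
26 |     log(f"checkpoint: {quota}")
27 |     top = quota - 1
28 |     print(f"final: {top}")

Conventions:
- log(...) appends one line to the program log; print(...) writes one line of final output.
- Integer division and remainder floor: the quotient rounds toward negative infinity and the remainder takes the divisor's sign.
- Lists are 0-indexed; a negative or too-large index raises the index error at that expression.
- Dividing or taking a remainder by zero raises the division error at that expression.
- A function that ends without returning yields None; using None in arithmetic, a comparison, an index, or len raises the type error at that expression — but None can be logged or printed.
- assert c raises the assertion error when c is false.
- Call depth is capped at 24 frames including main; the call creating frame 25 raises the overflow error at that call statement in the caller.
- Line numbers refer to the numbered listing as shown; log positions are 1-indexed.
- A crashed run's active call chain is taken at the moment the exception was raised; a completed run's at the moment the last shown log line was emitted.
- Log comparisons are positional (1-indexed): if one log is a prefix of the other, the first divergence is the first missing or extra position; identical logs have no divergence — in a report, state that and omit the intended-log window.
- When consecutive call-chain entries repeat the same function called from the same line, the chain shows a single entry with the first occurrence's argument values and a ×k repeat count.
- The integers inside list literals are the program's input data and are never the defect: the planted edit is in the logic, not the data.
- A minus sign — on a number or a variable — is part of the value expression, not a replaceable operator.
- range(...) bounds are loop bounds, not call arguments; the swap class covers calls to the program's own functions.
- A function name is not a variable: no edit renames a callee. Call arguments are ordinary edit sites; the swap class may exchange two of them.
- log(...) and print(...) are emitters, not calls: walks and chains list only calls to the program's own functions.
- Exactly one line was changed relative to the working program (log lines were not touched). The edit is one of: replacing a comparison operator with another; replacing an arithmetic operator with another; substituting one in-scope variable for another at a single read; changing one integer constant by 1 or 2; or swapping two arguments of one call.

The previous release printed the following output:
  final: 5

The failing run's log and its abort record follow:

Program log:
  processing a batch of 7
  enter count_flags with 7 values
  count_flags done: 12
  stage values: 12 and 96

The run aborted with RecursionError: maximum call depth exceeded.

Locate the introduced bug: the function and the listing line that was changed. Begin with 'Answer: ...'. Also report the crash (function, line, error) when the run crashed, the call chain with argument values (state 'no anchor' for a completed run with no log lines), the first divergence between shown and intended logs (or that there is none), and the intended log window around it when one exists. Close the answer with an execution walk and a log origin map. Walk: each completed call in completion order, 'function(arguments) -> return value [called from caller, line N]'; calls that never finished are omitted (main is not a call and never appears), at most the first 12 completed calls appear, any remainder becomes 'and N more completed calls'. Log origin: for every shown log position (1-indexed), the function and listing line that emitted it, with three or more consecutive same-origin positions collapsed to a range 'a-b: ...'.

Answer: the defect is in trim_outliers at line 17.
Key observation: Log line 4 is where behavior first shows: 'stage values: 12 and 96' appears instead of 'stage values: 12 and 4'.
Crash: fold_scores, line 4, RecursionError.
Call chain: main -> trim_outliers([12, 11, 12, 7, 5, 11, 1]) (called at line 25) -> fold_scores(96, 0) (called at line 19) -> fold_scores(94, 96) (called at line 4) ×21.
First divergence: position 4; shown 'stage values: 12 and 96' vs intended 'stage values: 12 and 4'.
Intended log window:
  2: enter count_flags with 7 values
  3: count_flags done: 12
  4: stage values: 12 and 4
  5: checkpoint: 6
Execution walk:
  count_flags([12, 11, 12, 7, 5, 11, 1]) -> 12  [called from trim_outliers, line 16]
Origin of each log line:
  1: from main, line 24
  2: from count_flags, line 7
  3: from count_flags, line 12
  4: from trim_outliers, line 18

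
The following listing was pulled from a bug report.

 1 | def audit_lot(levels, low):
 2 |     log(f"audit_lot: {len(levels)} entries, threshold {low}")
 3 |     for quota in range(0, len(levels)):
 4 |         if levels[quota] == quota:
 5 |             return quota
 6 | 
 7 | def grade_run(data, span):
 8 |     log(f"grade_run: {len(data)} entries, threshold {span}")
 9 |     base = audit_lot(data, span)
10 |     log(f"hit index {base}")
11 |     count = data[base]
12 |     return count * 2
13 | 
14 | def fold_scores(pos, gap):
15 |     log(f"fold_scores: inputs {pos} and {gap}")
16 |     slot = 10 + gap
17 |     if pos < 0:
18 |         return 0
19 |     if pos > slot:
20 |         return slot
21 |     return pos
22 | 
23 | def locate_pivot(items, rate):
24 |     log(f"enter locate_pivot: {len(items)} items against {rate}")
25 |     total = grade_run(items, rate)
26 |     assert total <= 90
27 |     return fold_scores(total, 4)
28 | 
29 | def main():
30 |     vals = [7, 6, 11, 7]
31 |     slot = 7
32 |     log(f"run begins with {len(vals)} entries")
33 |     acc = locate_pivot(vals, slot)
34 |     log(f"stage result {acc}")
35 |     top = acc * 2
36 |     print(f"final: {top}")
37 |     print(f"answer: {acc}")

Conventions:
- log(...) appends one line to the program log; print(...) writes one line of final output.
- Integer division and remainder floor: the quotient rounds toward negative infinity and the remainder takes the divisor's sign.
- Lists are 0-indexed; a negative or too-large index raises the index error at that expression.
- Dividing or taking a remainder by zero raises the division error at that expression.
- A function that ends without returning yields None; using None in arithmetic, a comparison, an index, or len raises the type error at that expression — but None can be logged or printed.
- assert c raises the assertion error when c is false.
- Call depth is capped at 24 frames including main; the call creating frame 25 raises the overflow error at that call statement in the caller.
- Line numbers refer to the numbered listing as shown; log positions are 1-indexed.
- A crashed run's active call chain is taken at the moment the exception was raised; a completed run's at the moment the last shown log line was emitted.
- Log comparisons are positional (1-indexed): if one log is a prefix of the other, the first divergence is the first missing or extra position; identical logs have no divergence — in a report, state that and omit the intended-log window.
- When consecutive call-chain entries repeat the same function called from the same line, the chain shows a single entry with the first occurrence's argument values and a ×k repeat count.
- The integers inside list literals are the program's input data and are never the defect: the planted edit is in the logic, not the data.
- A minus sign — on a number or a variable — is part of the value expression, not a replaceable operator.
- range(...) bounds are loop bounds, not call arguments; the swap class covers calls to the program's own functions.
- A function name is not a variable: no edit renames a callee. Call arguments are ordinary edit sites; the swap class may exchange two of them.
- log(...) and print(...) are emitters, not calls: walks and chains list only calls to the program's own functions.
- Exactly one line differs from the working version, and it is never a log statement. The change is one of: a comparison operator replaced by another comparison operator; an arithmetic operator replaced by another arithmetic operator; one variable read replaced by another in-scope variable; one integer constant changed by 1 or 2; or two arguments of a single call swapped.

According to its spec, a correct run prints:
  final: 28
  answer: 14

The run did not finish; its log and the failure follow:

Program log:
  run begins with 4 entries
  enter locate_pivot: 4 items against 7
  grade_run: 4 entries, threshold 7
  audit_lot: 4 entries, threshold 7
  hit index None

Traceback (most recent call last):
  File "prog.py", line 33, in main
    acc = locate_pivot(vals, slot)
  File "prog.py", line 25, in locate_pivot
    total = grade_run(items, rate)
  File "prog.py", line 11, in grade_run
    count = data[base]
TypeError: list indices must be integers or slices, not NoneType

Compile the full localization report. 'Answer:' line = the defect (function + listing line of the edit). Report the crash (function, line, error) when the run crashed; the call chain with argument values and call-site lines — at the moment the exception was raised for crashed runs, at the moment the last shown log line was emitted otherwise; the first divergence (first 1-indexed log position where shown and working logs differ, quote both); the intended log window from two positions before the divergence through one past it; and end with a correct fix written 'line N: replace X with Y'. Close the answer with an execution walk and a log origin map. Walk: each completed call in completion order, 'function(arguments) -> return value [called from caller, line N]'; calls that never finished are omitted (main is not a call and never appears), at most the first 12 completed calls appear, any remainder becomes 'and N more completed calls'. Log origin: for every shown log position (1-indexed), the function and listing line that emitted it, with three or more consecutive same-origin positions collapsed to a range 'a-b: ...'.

Answer: the defect is in audit_lot at line 4.
Core observation: Everything matches until log position 5, which reads 'hit index None' in place of 'hit index 0'.
Crash: grade_run, line 11, TypeError.
Call chain: main -> locate_pivot([7, 6, 11, 7], 7) (called at line 33) -> grade_run([7, 6, 11, 7], 7) (called at line 25).
First divergence: position 5; shown 'hit index None' vs intended 'hit index 0'.
Intended log window:
  3: grade_run: 4 entries, threshold 7
  4: audit_lot: 4 entries, threshold 7
  5: hit index 0
  6: fold_scores: inputs 14 and 4
Execution walk:
  audit_lot([7, 6, 11, 7], 7) -> None  [called from grade_run, line 9]
Origin of each log line:
  1: logged in main at line 32
  2: logged in locate_pivot at line 24
  3: logged in grade_run at line 8
  4: logged in audit_lot at line 2
  5: logged in grade_run at line 10
A correct fix: line 4: replace `levels[quota] == quota` with `levels[quota] == low`.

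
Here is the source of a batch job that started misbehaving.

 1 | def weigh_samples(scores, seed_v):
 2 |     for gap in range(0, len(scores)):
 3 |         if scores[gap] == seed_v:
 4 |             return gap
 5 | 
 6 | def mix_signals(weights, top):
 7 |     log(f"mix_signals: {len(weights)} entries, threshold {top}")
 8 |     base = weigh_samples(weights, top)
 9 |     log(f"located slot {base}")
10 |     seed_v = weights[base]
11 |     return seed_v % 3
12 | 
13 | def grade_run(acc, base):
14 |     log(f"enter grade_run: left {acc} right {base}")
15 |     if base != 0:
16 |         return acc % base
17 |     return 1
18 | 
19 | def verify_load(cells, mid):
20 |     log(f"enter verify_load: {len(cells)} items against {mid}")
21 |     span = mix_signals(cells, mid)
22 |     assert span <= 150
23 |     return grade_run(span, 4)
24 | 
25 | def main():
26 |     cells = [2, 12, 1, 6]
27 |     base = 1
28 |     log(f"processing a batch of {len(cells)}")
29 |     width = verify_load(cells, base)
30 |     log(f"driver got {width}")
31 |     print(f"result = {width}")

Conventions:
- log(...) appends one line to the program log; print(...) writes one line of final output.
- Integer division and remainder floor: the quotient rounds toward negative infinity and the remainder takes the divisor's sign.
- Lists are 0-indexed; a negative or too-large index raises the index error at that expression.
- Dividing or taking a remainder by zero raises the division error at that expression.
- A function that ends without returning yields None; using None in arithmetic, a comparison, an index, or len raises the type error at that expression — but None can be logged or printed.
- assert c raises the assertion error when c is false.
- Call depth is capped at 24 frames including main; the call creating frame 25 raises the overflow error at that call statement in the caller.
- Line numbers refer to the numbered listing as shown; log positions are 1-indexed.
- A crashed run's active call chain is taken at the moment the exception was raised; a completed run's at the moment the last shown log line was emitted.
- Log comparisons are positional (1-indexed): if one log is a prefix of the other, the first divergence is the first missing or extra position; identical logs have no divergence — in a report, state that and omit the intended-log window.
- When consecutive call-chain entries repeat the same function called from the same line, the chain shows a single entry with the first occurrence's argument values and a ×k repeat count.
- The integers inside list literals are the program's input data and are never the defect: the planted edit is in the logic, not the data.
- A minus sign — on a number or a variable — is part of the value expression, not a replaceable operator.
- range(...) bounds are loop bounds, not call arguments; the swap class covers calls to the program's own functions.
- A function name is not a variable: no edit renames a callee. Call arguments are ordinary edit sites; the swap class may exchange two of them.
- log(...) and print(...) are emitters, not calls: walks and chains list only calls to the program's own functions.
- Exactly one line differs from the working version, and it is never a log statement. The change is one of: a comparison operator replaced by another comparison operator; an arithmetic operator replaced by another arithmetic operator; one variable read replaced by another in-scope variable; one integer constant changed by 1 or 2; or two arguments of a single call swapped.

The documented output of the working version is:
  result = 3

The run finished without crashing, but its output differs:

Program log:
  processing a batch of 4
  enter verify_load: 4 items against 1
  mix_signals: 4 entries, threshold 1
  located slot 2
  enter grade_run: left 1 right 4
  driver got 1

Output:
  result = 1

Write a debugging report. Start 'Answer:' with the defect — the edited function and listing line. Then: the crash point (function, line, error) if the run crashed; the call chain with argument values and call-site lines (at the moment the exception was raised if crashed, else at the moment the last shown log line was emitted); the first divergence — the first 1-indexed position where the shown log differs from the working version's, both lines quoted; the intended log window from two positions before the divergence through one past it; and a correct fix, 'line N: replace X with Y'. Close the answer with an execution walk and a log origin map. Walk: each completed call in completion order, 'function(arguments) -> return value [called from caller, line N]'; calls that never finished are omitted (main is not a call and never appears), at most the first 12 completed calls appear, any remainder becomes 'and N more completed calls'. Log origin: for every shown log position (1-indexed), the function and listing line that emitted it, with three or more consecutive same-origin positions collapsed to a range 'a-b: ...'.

Answer: the defect is in mix_signals at line 11.
Core observation: Everything matches until log position 5, which reads 'enter grade_run: left 1 right 4' in place of 'enter grade_run: left 3 right 4'.
Call chain: main.
First divergence: position 5; shown 'enter grade_run: left 1 right 4' vs intended 'enter grade_run: left 3 right 4'.
Intended log window:
  3: mix_signals: 4 entries, threshold 1
  4: located slot 2
  5: enter grade_run: left 3 right 4
  6: driver got 3
Execution walk:
  weigh_samples([2, 12, 1, 6], 1) -> 2  [called from mix_signals, line 8]
  mix_signals([2, 12, 1, 6], 1) -> 1  [called from verify_load, line 21]
  grade_run(1, 4) -> 1  [called from verify_load, line 23]
  verify_load([2, 12, 1, 6], 1) -> 1  [called from main, line 29]
Log origins:
  1: logged in main at line 28
  2: logged in verify_load at line 20
  3: logged in mix_signals at line 7
  4: logged in mix_signals at line 9
  5: logged in grade_run at line 14
  6: logged in main at line 30
A correct fix: line 11: replace `%` with `*`.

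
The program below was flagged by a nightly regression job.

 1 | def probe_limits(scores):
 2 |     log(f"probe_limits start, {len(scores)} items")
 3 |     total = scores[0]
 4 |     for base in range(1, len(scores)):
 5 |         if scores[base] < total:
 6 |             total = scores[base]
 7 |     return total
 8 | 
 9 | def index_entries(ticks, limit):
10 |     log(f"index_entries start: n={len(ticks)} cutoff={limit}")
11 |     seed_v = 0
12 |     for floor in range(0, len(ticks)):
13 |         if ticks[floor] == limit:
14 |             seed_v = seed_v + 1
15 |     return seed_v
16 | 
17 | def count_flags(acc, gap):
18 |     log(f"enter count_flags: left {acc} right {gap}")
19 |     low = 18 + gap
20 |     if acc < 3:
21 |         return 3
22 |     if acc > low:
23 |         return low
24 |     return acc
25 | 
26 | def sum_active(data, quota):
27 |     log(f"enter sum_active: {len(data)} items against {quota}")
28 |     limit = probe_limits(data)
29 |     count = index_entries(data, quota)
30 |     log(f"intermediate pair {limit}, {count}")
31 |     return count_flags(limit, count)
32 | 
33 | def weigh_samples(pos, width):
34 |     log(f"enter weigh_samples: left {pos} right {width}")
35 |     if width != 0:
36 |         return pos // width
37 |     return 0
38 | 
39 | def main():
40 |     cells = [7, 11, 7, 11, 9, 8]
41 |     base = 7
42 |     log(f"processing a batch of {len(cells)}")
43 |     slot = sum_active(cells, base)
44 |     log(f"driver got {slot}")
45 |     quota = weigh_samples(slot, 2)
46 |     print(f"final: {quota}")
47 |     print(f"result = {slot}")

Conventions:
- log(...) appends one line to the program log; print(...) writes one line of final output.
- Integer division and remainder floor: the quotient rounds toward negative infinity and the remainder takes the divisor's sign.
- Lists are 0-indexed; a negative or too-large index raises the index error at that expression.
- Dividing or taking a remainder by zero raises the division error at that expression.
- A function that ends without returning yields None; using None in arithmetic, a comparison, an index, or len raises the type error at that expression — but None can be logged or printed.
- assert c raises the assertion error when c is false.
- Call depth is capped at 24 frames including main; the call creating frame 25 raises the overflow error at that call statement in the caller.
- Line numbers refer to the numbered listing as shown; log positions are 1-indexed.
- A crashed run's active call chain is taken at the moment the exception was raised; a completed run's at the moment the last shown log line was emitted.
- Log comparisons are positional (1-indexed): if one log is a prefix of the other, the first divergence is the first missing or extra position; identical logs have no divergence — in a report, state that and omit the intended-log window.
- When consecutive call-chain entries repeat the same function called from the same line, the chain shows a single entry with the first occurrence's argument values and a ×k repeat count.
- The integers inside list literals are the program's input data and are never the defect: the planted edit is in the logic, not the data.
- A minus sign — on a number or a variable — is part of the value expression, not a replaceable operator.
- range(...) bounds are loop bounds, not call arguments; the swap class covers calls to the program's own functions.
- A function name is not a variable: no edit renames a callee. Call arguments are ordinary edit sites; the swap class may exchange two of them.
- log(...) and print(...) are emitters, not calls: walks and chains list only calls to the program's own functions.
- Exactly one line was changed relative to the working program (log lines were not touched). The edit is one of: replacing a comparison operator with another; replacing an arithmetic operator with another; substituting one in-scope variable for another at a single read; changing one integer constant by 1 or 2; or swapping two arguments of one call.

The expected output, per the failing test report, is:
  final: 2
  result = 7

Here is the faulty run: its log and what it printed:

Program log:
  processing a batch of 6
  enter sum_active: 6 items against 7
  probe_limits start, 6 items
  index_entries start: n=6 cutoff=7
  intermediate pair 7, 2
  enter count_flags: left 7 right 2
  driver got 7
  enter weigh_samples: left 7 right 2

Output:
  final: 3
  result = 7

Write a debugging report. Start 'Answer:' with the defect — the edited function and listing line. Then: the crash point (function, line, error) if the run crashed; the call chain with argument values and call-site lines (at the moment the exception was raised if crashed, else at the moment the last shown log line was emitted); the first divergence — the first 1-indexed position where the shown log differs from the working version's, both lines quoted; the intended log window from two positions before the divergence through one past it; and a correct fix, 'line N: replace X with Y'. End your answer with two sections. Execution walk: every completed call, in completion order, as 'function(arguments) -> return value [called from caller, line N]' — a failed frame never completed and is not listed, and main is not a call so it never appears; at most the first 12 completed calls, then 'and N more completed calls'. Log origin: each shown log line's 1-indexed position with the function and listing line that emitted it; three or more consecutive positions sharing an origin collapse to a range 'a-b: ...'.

Answer: the defect is in main at line 45.
The tell: Position 8 is the first bad log line: 'enter weigh_samples: left 7 right 2' should read 'enter weigh_samples: left 7 right 3'.
Call chain: main -> weigh_samples(7, 2) (called at line 45).
First divergence: position 8; shown 'enter weigh_samples: left 7 right 2' vs intended 'enter weigh_samples: left 7 right 3'.
Intended log window:
  6: enter count_flags: left 7 right 2
  7: driver got 7
  8: enter weigh_samples: left 7 right 3
Execution walk:
  probe_limits([7, 11, 7, 11, 9, 8]) -> 7  [called from sum_active, line 28]
  index_entries([7, 11, 7, 11, 9, 8], 7) -> 2  [called from sum_active, line 29]
  count_flags(7, 2) -> 7  [called from sum_active, line 31]
  sum_active([7, 11, 7, 11, 9, 8], 7) -> 7  [called from main, line 43]
  weigh_samples(7, 2) -> 3  [called from main, line 45]
Log origins:
  1: emitted by main (line 42)
  2: emitted by sum_active (line 27)
  3: emitted by probe_limits (line 2)
  4: emitted by index_entries (line 10)
  5: emitted by sum_active (line 30)
  6: emitted by count_flags (line 18)
  7: emitted by main (line 44)
  8: emitted by weigh_samples (line 34)
A correct fix: line 45: replace `2` with `3`.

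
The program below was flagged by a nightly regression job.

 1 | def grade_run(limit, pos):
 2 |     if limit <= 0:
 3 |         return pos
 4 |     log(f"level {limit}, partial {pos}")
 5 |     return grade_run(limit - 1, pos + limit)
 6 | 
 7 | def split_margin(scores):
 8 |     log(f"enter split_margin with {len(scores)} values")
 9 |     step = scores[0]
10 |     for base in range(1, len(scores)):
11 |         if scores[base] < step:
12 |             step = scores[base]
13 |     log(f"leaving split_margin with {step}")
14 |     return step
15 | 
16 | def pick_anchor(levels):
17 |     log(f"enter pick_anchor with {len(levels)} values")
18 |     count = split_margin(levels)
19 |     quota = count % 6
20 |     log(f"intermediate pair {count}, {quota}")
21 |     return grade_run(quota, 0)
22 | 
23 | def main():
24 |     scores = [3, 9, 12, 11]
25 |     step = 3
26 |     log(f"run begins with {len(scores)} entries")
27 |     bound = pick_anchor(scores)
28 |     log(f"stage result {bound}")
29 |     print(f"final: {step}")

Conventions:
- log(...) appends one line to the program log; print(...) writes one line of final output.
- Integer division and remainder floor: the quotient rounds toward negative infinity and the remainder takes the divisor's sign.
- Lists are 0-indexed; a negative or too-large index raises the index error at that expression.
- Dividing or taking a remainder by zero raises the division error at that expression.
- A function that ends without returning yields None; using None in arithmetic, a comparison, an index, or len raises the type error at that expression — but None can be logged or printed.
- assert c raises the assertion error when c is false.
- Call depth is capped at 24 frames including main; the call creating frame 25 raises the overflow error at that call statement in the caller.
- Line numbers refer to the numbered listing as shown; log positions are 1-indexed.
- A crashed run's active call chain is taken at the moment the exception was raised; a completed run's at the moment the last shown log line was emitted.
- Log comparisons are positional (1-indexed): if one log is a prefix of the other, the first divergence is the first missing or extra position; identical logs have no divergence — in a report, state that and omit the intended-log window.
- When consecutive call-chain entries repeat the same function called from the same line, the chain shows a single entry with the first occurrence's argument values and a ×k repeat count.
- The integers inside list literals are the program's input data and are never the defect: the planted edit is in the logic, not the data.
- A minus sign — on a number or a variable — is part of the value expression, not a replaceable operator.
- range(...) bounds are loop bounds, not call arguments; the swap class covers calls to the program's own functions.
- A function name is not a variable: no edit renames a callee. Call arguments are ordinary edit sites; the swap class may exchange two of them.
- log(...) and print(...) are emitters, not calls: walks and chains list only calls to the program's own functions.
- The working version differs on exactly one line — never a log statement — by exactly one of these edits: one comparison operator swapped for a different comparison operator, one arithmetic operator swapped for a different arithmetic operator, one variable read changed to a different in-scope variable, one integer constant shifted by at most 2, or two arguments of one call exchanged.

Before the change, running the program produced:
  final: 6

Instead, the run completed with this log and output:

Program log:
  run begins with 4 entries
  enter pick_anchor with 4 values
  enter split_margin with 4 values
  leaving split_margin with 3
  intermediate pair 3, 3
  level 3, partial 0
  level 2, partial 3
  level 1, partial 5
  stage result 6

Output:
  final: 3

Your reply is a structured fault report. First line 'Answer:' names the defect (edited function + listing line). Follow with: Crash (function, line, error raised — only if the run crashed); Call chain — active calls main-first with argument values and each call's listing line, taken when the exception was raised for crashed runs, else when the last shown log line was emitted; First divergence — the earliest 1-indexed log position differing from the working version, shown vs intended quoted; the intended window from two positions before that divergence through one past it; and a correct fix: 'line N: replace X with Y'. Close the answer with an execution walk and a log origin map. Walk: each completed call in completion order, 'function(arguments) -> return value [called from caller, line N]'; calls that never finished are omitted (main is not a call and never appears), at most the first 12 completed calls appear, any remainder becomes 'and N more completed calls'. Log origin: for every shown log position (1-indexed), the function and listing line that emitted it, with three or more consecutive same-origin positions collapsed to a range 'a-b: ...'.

Answer: the defect is in main at line 29.
Key fact: The logs agree in full; only the final output differs.
Call chain: main.
First divergence: there is none — every log position agrees.
Execution walk:
  split_margin([3, 9, 12, 11]) -> 3  [called from pick_anchor, line 18]
  grade_run(0, 6) -> 6  [called from grade_run, line 5]
  grade_run(1, 5) -> 6  [called from grade_run, line 5]
  grade_run(2, 3) -> 6  [called from grade_run, line 5]
  grade_run(3, 0) -> 6  [called from pick_anchor, line 21]
  pick_anchor([3, 9, 12, 11]) -> 6  [called from main, line 27]
Log origin:
  1: from main, line 26
  2: from pick_anchor, line 17
  3: from split_margin, line 8
  4: from split_margin, line 13
  5: from pick_anchor, line 20
  6-8: from grade_run, line 4
  9: from main, line 28
A correct fix: line 29: replace `step` with `bound`.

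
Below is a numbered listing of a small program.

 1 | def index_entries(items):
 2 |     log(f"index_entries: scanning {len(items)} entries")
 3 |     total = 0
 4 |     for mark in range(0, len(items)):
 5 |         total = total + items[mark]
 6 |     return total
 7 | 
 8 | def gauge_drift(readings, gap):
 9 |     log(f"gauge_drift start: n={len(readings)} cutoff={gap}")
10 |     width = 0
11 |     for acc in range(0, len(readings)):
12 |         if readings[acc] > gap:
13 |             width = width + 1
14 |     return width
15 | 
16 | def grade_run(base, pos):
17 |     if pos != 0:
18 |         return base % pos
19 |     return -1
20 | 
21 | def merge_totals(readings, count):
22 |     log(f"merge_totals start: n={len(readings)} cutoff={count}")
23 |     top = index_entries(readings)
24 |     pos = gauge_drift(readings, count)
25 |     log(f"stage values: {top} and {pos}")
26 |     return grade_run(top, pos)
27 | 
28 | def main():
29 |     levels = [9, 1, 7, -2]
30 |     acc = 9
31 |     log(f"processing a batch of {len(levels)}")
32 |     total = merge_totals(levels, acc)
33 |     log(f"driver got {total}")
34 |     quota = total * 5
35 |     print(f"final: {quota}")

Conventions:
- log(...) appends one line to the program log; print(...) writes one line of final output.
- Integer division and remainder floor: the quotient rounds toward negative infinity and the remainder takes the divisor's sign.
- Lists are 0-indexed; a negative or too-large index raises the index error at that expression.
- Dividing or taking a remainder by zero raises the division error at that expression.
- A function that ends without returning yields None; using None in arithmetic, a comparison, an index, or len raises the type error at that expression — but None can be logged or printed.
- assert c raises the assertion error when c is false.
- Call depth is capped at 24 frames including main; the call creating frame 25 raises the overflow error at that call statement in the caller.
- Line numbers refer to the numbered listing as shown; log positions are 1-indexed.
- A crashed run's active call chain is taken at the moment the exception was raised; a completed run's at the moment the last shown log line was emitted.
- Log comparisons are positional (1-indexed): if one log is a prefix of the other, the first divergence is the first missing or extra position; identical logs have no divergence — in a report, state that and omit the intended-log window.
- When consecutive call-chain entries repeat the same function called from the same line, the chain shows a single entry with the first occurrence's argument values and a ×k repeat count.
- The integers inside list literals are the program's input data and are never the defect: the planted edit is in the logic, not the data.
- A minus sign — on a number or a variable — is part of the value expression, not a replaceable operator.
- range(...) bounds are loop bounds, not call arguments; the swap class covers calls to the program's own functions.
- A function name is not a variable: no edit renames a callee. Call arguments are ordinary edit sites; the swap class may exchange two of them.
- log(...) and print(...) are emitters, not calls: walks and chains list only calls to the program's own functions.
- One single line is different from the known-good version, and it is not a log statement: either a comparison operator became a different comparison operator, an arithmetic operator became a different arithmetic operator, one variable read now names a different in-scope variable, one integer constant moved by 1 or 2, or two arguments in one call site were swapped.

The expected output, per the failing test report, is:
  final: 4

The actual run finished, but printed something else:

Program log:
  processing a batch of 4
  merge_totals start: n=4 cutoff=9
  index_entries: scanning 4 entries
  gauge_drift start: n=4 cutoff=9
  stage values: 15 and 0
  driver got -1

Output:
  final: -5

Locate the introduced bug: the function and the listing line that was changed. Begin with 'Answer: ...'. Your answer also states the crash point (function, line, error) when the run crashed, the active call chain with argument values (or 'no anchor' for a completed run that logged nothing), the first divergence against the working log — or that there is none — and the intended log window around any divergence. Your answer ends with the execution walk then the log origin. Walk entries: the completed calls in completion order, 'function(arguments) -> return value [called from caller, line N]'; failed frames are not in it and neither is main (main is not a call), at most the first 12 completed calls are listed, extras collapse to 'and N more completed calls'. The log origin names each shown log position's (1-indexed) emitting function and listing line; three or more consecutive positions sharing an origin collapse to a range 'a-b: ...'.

Answer: the defect is in main at line 34.
Core observation: Every logged value matches the working version; the printed result is what differs.
Call chain: main.
First divergence: none; the two logs match at every position.
Execution walk:
  index_entries([9, 1, 7, -2]) -> 15  [called from merge_totals, line 23]
  gauge_drift([9, 1, 7, -2], 9) -> 0  [called from merge_totals, line 24]
  grade_run(15, 0) -> -1  [called from merge_totals, line 26]
  merge_totals([9, 1, 7, -2], 9) -> -1  [called from main, line 32]
Log origins:
  1: emitted by main (line 31)
  2: emitted by merge_totals (line 22)
  3: emitted by index_entries (line 2)
  4: emitted by gauge_drift (line 9)
  5: emitted by merge_totals (line 25)
  6: emitted by main (line 33)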